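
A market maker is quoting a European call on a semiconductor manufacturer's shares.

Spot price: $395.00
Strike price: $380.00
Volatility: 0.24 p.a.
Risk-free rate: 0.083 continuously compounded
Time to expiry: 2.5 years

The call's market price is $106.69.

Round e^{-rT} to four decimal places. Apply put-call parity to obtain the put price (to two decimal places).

exp(−rT) = exp(−0.083·2.5) = 0.8126
Put-call parity: C − P = S − K·e^(−rT) = 395 − 380·0.8126 = 395 − 308.7880 = 86.2120
P = C − (C − P) = 106.69 − (86.2120) = 20.4780

$20.48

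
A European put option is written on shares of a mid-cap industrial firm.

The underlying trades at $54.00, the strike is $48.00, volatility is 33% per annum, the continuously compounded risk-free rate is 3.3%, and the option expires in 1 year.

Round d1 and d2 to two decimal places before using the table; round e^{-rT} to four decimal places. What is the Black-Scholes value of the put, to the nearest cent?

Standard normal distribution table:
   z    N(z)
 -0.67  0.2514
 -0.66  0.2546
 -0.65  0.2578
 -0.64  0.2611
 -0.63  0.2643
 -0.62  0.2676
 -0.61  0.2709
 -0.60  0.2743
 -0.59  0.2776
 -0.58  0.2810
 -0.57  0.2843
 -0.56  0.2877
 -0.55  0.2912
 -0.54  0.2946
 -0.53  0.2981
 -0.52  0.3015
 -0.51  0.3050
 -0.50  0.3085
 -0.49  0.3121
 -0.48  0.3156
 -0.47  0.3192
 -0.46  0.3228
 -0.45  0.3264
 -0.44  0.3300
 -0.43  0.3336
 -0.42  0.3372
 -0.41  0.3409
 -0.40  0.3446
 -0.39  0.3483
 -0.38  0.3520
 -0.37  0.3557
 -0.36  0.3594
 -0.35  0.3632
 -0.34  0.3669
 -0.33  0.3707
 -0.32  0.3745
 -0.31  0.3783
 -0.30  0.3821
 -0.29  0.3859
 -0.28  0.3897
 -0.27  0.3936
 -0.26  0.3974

$3.47

σ√T = 0.33 × 1.0000 = 0.3300
d₁ = [ln(54/48) + (0.033 + 0.33²/2)·1] / 0.3300 = [0.1178 + 0.0874] / 0.3300 = 0.6219 ≈ 0.62
d₂ = d₁ − σ√T = 0.6219 − 0.3300 = 0.2919 ≈ 0.29
exp(−rT) = exp(−0.033·1) = 0.9675
N(−d₂) = N(-0.29) = 0.3859;  N(−d₁) = N(-0.62) = 0.2676
P = 48·0.9675·0.3859 − 54·0.2676 = 17.9212 − 14.4504 = 3.4708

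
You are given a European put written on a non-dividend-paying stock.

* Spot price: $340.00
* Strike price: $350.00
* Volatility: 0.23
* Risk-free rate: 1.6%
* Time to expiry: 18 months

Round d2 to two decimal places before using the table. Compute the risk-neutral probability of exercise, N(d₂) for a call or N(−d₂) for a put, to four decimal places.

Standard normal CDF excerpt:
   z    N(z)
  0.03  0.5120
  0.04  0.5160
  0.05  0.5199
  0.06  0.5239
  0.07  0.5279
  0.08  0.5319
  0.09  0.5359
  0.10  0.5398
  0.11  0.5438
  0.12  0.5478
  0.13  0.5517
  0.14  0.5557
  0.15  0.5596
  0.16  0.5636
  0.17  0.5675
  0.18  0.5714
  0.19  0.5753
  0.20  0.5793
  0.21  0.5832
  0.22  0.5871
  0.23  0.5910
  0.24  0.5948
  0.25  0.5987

0.5636

σ√T = 0.23 × 1.2247 = 0.2817
ln(S/K) + (r + σ²/2)T = ln(340/350) + (0.016 + 0.23²/2)·1.5 = -0.0290 + 0.0637 = 0.0347
d₁ = 0.0347 / 0.2817 = 0.1231 ≈ 0.12
d₂ = d₁ − σ√T = 0.1231 − 0.2817 = -0.1586 ≈ -0.16
Pr(exercise) under Q = N(−d₂) = N(0.16) = 0.5636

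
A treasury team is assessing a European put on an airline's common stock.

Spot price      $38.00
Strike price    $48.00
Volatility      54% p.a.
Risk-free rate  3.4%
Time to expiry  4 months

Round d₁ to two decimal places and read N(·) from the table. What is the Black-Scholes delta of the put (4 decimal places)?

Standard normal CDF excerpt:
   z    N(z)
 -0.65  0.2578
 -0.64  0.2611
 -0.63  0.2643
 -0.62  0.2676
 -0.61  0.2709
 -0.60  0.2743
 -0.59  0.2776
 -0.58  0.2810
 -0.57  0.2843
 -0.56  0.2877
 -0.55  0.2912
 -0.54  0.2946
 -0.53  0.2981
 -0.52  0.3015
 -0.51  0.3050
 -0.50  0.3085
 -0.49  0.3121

σ√T = 0.54·√0.3333 = 0.3118
ln(S/K) + (r + σ²/2)T = ln(38/48) + (0.034 + 0.54²/2)·0.3333 = -0.2336 + 0.0599 = -0.1737
d₁ = -0.1737 / 0.3118 = -0.5571 ⇒ -0.56
N(d₁) = N(-0.56) = 0.2877
Δ_put = N(d₁) − 1 = 0.2877 − 1 = -0.7123

-0.7123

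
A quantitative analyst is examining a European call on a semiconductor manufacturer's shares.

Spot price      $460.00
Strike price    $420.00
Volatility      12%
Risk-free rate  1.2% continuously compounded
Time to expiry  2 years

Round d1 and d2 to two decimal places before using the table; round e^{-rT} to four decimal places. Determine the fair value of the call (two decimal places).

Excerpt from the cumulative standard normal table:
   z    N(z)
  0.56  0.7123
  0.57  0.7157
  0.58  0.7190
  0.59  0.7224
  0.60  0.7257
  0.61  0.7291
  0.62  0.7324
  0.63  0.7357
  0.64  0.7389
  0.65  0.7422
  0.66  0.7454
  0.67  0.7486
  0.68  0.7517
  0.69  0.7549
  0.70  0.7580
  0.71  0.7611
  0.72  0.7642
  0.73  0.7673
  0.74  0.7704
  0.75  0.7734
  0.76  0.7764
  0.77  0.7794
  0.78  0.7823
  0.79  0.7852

σ√T = 0.12 × 1.4142 = 0.1697
ln(S/K) + (r + σ²/2)T = ln(460/420) + (0.012 + 0.12²/2)·2 = 0.0910 + 0.0384 = 0.1294
d₁ = 0.1294 / 0.1697 = 0.7623 ≈ 0.76
d₂ = d₁ − σ√T = 0.7623 − 0.1697 = 0.5926 ≈ 0.59
exp(−rT) = exp(−0.012·2) = 0.9763
N(d₁) = N(0.76) = 0.7764;  N(d₂) = N(0.59) = 0.7224
C = 460·0.7764 − 420·0.9763·0.7224 = 357.1440 − 296.2172 = 60.9268

$60.93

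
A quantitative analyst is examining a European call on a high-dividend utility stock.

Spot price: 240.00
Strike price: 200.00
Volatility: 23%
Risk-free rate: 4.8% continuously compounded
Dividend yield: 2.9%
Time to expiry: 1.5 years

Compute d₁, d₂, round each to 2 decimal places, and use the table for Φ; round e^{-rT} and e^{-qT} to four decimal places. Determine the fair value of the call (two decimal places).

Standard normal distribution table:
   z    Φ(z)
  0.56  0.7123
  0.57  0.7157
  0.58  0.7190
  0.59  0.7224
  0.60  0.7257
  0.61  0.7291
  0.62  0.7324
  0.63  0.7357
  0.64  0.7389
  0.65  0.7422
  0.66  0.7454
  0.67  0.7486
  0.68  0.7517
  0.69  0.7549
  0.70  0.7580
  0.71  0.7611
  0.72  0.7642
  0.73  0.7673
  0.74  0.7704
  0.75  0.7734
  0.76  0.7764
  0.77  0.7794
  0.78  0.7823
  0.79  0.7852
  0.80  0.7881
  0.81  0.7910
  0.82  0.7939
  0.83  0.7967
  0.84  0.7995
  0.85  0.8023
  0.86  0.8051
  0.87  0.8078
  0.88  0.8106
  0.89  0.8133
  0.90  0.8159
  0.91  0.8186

σ√T = 0.23·√1.5 = 0.2817
ln(S/K) + (r − q + σ²/2)T = ln(240/200) + (0.048 − 0.029 + 0.23²/2)·1.5 = 0.1823 + 0.0682 = 0.2505
d₁ = 0.2505 / 0.2817 = 0.8893 ≈ 0.89
d₂ = d₁ − σ√T = 0.8893 − 0.2817 = 0.6076 ≈ 0.61
exp(−qT) = exp(−0.029·1.5) = 0.9574;  exp(−rT) = exp(−0.048·1.5) = 0.9305
C = 240·0.9574·N(0.89) − 200·0.9305·N(0.61) = 240·0.9574·0.8133 − 200·0.9305·0.7291 = 186.8768 − 135.6855 = 51.1913

51.19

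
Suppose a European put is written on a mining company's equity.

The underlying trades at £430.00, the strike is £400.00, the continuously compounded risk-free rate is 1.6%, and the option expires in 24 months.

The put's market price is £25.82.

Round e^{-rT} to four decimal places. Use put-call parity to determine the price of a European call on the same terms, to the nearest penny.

exp(−rT) = exp(−0.016·2) = 0.9685
Put-call parity: C − P = S − K·e^(−rT) = 430 − 400·0.9685 = 430 − 387.4000 = 42.6000
C = P + (C − P) = 25.82 + (42.6000) = 68.4200

£68.42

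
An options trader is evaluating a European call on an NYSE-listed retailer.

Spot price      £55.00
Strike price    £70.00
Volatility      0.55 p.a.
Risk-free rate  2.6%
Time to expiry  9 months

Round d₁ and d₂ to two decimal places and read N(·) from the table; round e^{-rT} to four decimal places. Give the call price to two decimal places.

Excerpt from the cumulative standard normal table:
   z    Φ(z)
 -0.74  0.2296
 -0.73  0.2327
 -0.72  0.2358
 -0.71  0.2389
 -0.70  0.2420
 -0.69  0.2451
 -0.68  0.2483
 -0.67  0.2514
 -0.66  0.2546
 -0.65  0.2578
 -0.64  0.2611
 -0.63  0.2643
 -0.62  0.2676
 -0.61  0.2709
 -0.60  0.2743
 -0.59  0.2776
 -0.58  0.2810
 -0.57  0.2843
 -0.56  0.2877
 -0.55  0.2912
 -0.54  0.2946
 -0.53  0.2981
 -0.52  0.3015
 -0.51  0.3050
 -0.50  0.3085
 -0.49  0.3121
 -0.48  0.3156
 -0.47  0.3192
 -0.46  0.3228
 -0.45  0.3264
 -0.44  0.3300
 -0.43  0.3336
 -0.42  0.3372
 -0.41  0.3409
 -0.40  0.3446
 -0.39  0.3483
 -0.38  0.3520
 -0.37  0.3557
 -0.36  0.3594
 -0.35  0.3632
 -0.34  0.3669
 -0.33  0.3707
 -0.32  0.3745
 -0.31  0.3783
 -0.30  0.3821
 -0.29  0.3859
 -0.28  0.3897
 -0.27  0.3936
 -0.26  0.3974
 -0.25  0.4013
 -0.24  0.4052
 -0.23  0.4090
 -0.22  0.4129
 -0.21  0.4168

£5.88

T = 0.75;  σ√T = 0.4763
d₁ = [ln(55/70) + (0.026 + ½·0.55²)·0.75] / (σ√T) = (-0.2412 + 0.1329) / 0.4763 = -0.2272 ⇒ -0.23
d₂ = -0.2272 − 0.4763 = -0.7035 ⇒ -0.70
exp(−rT) = exp(−0.026·0.75) = 0.9807
N(d₁) = N(-0.23) = 0.4090;  N(d₂) = N(-0.70) = 0.2420
C = 55·0.4090 − 70·0.9807·0.2420 = 22.4950 − 16.6131 = 5.8819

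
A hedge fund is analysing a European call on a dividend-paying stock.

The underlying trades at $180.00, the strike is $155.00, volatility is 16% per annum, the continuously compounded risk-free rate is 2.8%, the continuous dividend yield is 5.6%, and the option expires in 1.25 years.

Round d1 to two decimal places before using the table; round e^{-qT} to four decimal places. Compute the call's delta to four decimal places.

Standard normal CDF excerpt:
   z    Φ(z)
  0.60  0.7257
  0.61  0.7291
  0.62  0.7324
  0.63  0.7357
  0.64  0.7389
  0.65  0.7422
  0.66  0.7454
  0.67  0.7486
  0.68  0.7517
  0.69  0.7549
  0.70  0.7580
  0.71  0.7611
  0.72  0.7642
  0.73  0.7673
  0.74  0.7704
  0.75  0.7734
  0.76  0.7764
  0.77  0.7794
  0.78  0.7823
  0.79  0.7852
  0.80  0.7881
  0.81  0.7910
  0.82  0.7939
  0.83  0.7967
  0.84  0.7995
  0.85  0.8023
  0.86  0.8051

0.7154

T = 1.25;  σ√T = 0.1789
ln(S/K) + (r − q + σ²/2)T = ln(180/155) + (0.028 − 0.056 + 0.16²/2)·1.25 = 0.1495 − 0.0190 = 0.1305
d₁ = 0.1305 / 0.1789 = 0.7297 → 0.73
N(d₁) = N(0.73) = 0.7673
Δ_call = exp(−qT)·N(d₁) = 0.9324·0.7673 = 0.7154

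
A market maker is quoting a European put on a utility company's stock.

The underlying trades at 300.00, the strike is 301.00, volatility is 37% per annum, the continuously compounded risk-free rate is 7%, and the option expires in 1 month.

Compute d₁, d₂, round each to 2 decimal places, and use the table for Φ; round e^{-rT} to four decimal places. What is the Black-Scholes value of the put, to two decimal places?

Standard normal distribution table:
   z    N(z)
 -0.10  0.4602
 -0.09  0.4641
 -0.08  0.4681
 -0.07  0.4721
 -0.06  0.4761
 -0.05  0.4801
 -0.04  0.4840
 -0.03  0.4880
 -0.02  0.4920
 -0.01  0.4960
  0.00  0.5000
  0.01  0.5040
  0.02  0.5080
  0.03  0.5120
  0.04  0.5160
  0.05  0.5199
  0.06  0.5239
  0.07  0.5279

12.79

T = 0.08333;  σ√T = 0.1068
d₁ = [ln(300/301) + (0.07 + 0.37²/2)·0.08333] / 0.1068 = [-0.0033 + 0.0115] / 0.1068 = 0.0769 which rounds to 0.08
d₂ = d₁ − σ√T = 0.0769 − 0.1068 = -0.0299 which rounds to -0.03
exp(−rT) = exp(−0.07·0.08333) = 0.9942
N(−d₂) = N(0.03) = 0.5120;  N(−d₁) = N(-0.08) = 0.4681
P = 301·0.9942·0.5120 − 300·0.4681 = 153.2182 − 140.4300 = 12.7882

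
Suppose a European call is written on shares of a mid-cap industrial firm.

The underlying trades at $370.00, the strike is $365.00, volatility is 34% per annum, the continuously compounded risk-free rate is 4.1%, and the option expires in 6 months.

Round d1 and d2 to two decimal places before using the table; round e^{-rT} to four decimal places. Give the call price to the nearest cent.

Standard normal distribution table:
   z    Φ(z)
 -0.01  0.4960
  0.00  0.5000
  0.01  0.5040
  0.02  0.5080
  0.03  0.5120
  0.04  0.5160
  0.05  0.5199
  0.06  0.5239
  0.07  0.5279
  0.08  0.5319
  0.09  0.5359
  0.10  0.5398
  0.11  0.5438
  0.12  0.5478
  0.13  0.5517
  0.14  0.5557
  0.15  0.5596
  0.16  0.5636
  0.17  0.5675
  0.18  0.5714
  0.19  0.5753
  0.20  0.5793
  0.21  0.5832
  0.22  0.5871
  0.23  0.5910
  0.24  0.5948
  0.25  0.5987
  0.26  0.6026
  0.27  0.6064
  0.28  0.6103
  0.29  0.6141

$41.31

σ√T = 0.34 × 0.7071 = 0.2404
d₁ = [ln(370/365) + (0.041 + 0.34²/2)·0.5] / 0.2404 = [0.0136 + 0.0494] / 0.2404 = 0.2621 → 0.26
d₂ = d₁ − σ√T = 0.2621 − 0.2404 = 0.0217 → 0.02
e^(−rT) = e^(−0.041·0.5) = 0.9797
N(d₁) = N(0.26) = 0.6026;  N(d₂) = N(0.02) = 0.5080
C = 370·0.6026 − 365·0.9797·0.5080 = 222.9620 − 181.6560 = 41.3060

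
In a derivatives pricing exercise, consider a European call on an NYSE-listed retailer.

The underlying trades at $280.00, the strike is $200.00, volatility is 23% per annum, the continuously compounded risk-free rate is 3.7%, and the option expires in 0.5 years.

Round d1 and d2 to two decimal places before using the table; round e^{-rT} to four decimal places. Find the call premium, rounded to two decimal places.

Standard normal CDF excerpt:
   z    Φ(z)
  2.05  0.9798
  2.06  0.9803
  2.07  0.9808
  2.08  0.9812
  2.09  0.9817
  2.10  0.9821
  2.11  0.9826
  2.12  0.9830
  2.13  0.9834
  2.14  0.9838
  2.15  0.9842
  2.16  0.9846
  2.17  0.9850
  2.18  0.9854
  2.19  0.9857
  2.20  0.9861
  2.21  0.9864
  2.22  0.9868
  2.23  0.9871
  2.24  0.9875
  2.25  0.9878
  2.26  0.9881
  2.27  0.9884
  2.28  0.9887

σ√T = 0.23·√0.5 = 0.1626
ln(S/K) + (r + σ²/2)T = ln(280/200) + (0.037 + 0.23²/2)·0.5 = 0.3365 + 0.0317 = 0.3682
d₁ = 0.3682 / 0.1626 = 2.2640 → 2.26
d₂ = d₁ − σ√T = 2.2640 − 0.1626 = 2.1013 → 2.10
e^(−rT) = e^(−0.037·0.5) = 0.9817
C = 280·N(2.26) − 200·0.9817·N(2.10) = 280·0.9881 − 200·0.9817·0.9821 = 276.6680 − 192.8255 = 83.8425

$83.84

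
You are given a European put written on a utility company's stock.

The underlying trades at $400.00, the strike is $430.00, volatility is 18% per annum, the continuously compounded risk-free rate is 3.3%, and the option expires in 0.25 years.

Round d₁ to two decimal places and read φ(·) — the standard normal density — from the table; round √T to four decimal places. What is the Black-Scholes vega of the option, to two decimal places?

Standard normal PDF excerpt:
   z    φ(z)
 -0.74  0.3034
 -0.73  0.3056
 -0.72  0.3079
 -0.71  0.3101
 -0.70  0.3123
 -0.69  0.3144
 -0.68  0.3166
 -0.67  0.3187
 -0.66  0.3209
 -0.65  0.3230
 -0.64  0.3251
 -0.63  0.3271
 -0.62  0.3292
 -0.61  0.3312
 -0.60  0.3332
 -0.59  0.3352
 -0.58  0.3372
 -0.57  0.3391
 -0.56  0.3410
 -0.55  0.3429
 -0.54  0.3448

σ√T = 0.18 × 0.5000 = 0.0900
ln(S/K) + (r + σ²/2)T = ln(400/430) + (0.033 + 0.18²/2)·0.25 = -0.0723 + 0.0123 = -0.0600
d₁ = -0.0600 / 0.0900 = -0.6669 → -0.67
√T = √0.25 = 0.5000
φ(d₁) = φ(-0.67) = 0.3187
vega = S·φ(d₁)·√T = 400·0.3187·0.5000 = 63.7400

63.74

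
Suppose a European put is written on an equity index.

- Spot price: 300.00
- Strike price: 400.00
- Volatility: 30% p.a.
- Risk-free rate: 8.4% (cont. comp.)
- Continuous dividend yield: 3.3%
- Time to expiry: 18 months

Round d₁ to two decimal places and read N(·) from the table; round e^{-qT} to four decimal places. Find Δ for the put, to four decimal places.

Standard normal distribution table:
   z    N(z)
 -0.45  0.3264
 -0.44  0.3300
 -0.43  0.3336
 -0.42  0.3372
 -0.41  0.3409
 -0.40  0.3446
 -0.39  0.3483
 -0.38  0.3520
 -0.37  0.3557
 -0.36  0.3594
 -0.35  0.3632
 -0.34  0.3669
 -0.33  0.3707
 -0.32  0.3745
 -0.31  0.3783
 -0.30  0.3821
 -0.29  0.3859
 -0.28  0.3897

-0.6202

σ√T = 0.3 × 1.2247 = 0.3674
d₁ = [ln(300/400) + (0.084 − 0.033 + 0.3²/2)·1.5] / 0.3674 = [-0.2877 + 0.1440] / 0.3674 = -0.3911 ≈ -0.39
N(d₁) = N(-0.39) = 0.3483
Δ_put = e^(−qT)·(N(d₁) − 1) = 0.9517·(0.3483 − 1) = -0.6202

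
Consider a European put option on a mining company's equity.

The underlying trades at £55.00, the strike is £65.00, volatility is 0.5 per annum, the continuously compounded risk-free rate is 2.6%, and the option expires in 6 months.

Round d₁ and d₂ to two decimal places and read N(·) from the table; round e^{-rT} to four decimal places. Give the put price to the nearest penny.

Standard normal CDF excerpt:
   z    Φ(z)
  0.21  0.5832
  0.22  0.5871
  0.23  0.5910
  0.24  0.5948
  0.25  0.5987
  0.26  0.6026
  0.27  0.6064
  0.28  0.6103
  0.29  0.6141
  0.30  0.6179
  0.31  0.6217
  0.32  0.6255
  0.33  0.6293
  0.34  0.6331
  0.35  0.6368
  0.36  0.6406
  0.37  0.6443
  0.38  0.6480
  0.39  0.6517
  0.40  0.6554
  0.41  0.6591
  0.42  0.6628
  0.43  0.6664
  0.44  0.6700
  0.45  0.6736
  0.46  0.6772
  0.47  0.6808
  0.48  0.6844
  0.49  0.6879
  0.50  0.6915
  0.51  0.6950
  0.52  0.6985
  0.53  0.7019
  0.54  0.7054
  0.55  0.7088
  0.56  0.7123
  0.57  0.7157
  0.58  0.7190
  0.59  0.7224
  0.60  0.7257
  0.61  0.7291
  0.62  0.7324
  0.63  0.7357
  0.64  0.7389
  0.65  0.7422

T = 0.5;  σ√T = 0.3536
d₁ = [ln(55/65) + (0.026 + ½·0.5²)·0.5] / (σ√T) = (-0.1671 + 0.0755) / 0.3536 = -0.2590 which rounds to -0.26
d₂ = -0.2590 − 0.3536 = -0.6125 which rounds to -0.61
e^(−rT) = e^(−0.026·0.5) = 0.9871
N(−d₂) = N(0.61) = 0.7291;  N(−d₁) = N(0.26) = 0.6026
P = 65·0.9871·0.7291 − 55·0.6026 = 46.7801 − 33.1430 = 13.6371

£13.64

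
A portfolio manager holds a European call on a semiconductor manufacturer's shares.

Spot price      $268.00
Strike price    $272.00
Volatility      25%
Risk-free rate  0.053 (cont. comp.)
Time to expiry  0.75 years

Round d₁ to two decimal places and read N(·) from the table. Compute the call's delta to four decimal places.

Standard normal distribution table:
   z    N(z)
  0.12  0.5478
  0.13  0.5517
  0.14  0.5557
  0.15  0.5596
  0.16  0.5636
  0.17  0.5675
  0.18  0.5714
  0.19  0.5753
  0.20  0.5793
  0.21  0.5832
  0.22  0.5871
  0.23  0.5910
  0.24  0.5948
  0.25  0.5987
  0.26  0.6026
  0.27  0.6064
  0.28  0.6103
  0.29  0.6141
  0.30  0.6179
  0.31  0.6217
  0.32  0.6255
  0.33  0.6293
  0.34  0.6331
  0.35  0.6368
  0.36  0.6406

σ√T = 0.25·√0.75 = 0.2165
ln(S/K) + (r + σ²/2)T = ln(268/272) + (0.053 + 0.25²/2)·0.75 = -0.0148 + 0.0632 = 0.0484
d₁ = 0.0484 / 0.2165 = 0.2234 → 0.22
N(d₁) = N(0.22) = 0.5871
Δ_call = N(d₁) = 0.5871

0.5871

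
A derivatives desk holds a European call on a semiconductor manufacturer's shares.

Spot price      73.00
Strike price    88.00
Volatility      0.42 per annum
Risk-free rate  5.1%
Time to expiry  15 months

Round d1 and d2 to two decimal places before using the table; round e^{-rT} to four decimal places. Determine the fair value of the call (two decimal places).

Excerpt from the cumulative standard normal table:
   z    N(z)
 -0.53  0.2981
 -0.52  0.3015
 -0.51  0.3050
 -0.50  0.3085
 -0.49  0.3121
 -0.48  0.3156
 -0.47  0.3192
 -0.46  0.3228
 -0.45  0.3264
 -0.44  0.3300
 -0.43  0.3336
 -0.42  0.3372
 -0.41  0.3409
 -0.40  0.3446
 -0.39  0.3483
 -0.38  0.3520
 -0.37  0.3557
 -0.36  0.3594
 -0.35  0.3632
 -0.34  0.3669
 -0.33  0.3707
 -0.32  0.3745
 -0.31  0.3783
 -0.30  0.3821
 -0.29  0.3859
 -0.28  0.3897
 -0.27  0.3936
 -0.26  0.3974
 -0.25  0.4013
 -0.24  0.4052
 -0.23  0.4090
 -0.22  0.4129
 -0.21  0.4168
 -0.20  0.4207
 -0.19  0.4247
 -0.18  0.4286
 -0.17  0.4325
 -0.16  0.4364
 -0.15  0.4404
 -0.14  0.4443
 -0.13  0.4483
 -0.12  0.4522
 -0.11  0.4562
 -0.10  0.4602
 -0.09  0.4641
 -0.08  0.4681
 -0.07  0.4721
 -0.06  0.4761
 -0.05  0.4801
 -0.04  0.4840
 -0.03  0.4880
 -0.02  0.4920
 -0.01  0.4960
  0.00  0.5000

σ√T = 0.42 × 1.1180 = 0.4696
d₁ = [ln(73/88) + (0.051 + ½·0.42²)·1.25] / (σ√T) = (-0.1869 + 0.1740) / 0.4696 = -0.0274 ≈ -0.03
d₂ = -0.0274 − 0.4696 = -0.4970 ≈ -0.50
e^(−rT) = e^(−0.051·1.25) = 0.9382
N(d₁) = N(-0.03) = 0.4880;  N(d₂) = N(-0.50) = 0.3085
C = 73·0.4880 − 88·0.9382·0.3085 = 35.6240 − 25.4703 = 10.1537

10.15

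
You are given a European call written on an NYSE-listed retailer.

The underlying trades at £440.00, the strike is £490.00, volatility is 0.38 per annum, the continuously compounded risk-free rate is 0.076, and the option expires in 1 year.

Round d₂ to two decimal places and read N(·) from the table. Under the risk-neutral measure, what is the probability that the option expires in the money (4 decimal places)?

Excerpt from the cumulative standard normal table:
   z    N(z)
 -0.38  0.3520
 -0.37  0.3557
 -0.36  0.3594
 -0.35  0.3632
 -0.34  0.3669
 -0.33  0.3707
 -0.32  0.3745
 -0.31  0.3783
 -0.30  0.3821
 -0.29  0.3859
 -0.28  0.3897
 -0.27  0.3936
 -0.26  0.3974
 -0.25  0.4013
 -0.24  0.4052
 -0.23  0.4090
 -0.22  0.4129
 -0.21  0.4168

0.3936

σ√T = 0.38·√1 = 0.3800
d₁ = [ln(440/490) + (0.076 + 0.38²/2)·1] / 0.3800 = [-0.1076 + 0.1482] / 0.3800 = 0.1068 → 0.11
d₂ = d₁ − σ√T = 0.1068 − 0.3800 = -0.2732 → -0.27
Risk-neutral Pr[S_T > K] = N(d₂) = N(-0.27) = 0.3936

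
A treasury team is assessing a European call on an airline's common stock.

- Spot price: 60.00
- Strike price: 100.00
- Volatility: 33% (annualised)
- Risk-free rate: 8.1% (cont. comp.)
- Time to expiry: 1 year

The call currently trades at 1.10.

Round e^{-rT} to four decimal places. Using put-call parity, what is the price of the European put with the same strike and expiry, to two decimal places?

33.32

exp(−rT) = exp(−0.081·1) = 0.9222
Put-call parity: C − P = S − K·e^(−rT) = 60 − 100·0.9222 = 60 − 92.2200 = -32.2200
P = C − (C − P) = 1.10 − (-32.2200) = 33.3200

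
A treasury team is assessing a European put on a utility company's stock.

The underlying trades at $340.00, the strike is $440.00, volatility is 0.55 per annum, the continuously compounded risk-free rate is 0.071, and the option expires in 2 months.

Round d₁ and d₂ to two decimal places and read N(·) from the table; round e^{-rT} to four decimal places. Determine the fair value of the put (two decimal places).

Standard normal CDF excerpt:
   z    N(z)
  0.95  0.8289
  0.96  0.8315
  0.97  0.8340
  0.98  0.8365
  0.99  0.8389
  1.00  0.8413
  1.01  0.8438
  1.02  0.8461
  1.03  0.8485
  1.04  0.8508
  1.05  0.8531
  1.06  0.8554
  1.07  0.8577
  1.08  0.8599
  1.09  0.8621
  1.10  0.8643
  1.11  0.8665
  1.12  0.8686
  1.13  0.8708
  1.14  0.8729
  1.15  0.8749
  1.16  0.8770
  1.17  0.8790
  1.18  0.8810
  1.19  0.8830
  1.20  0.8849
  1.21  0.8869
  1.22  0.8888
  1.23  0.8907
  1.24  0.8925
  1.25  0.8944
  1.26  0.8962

σ√T = 0.55 × 0.4082 = 0.2245
ln(S/K) + (r + σ²/2)T = ln(340/440) + (0.071 + 0.55²/2)·0.1667 = -0.2578 + 0.0370 = -0.2208
d₁ = -0.2208 / 0.2245 = -0.9833 → -0.98
d₂ = d₁ − σ√T = -0.9833 − 0.2245 = -1.2078 → -1.21
exp(−rT) = exp(−0.071·0.1667) = 0.9882
N(−d₂) = N(1.21) = 0.8869;  N(−d₁) = N(0.98) = 0.8365
P = 440·0.9882·0.8869 − 340·0.8365 = 385.6312 − 284.4100 = 101.2212

$101.22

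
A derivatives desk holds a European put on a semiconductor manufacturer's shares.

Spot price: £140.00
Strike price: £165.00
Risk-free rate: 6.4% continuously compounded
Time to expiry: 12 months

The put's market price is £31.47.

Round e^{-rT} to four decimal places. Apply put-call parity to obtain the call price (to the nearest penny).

£16.70

e^(−rT) = e^(−0.064·1) = 0.9380
Put-call parity: C − P = S − K·e^(−rT) = 140 − 165·0.9380 = 140 − 154.7700 = -14.7700
C = P + (C − P) = 31.47 + (-14.7700) = 16.7000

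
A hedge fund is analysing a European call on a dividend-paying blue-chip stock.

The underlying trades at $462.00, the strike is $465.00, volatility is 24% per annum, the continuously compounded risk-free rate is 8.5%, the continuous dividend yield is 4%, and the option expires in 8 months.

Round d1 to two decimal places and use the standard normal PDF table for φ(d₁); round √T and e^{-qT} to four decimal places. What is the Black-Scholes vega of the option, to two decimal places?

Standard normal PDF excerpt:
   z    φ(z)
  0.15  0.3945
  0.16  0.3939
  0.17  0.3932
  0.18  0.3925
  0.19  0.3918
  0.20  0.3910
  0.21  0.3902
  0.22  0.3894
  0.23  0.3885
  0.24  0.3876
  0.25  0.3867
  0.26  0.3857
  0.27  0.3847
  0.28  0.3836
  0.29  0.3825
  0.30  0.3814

143.03

T = 0.6667;  σ√T = 0.1960
ln(S/K) + (r − q + σ²/2)T = ln(462/465) + (0.085 − 0.04 + 0.24²/2)·0.6667 = -0.0065 + 0.0492 = 0.0427
d₁ = 0.0427 / 0.1960 = 0.2180 ⇒ 0.22
√T = √0.6667 = 0.8165
φ(d₁) = φ(0.22) = 0.3894
e^(−qT) = e^(−0.04·0.6667) = 0.9737
vega = S·e^(−qT)·φ(d₁)·√T = 462·0.9737·0.3894·0.8165 = 143.0274
(The put has the same vega.)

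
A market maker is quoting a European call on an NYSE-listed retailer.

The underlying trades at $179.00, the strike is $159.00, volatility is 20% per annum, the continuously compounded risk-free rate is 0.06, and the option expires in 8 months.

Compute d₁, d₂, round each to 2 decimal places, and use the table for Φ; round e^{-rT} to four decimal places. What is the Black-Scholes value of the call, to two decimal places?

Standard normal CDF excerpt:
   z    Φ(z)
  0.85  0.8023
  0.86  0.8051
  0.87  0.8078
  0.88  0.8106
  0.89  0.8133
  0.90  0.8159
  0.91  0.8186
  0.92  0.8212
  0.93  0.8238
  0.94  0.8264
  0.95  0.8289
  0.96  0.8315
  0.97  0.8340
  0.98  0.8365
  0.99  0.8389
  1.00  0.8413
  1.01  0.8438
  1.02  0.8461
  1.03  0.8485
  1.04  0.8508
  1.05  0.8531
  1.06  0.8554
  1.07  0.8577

T = 0.6667;  σ√T = 0.1633
d₁ = [ln(179/159) + (0.06 + ½·0.2²)·0.6667] / (σ√T) = (0.1185 + 0.0533) / 0.1633 = 1.0521 ⇒ 1.05
d₂ = 1.0521 − 0.1633 = 0.8888 ⇒ 0.89
e^(−rT) = e^(−0.06·0.6667) = 0.9608
C = 179·N(1.05) − 159·0.9608·N(0.89) = 179·0.8531 − 159·0.9608·0.8133 = 152.7049 − 124.2456 = 28.4593

$28.46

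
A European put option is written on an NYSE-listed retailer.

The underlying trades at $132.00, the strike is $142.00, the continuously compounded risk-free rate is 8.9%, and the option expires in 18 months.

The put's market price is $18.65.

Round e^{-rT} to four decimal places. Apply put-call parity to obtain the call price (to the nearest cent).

$26.40

exp(−rT) = exp(−0.089·1.5) = 0.8750
Put-call parity: C − P = S − K·e^(−rT) = 132 − 142·0.8750 = 132 − 124.2500 = 7.7500
C = P + (C − P) = 18.65 + (7.7500) = 26.4000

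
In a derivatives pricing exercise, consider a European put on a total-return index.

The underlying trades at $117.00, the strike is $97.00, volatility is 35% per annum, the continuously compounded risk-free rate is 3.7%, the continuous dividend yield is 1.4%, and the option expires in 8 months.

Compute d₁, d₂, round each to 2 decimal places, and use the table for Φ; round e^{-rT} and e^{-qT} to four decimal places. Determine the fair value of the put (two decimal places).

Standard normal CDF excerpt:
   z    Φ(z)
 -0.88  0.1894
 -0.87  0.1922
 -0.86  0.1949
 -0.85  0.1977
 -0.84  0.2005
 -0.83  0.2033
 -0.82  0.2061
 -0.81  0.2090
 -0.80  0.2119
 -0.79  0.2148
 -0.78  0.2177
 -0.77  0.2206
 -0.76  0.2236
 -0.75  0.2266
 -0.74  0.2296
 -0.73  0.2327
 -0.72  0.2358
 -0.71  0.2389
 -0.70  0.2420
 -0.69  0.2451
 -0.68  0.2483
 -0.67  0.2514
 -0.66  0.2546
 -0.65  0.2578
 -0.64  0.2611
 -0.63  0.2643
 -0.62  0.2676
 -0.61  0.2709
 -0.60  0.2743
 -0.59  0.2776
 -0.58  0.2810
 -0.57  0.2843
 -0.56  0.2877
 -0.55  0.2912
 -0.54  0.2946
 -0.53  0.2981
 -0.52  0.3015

T = 0.6667;  σ√T = 0.2858
d₁ = [ln(117/97) + (0.037 − 0.014 + ½·0.35²)·0.6667] / (σ√T) = (0.1875 + 0.0562) / 0.2858 = 0.8525 ⇒ 0.85
d₂ = 0.8525 − 0.2858 = 0.5668 ⇒ 0.57
exp(−qT) = exp(−0.014·0.6667) = 0.9907;  exp(−rT) = exp(−0.037·0.6667) = 0.9756
N(−d₂) = N(-0.57) = 0.2843;  N(−d₁) = N(-0.85) = 0.1977
P = 97·0.9756·0.2843 − 117·0.9907·0.1977 = 26.9042 − 22.9158 = 3.9884

$3.99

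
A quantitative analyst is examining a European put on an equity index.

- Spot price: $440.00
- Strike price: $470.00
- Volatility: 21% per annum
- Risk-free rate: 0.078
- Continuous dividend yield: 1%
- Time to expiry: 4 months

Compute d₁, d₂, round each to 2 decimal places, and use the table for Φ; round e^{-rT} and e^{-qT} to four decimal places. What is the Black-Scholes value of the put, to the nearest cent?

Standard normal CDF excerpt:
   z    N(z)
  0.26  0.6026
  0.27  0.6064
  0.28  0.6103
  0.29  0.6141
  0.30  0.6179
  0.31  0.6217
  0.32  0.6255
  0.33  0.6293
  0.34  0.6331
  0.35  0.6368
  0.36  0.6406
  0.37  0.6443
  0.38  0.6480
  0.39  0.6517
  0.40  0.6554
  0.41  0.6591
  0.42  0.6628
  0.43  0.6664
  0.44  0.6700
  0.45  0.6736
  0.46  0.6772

σ√T = 0.21 × 0.5774 = 0.1212
ln(S/K) + (r − q + σ²/2)T = ln(440/470) + (0.078 − 0.01 + 0.21²/2)·0.3333 = -0.0660 + 0.0300 = -0.0359
d₁ = -0.0359 / 0.1212 = -0.2964 which rounds to -0.30
d₂ = d₁ − σ√T = -0.2964 − 0.1212 = -0.4177 which rounds to -0.42
exp(−qT) = exp(−0.01·0.3333) = 0.9967;  exp(−rT) = exp(−0.078·0.3333) = 0.9743
N(−d₂) = N(0.42) = 0.6628;  N(−d₁) = N(0.30) = 0.6179
P = 470·0.9743·0.6628 − 440·0.9967·0.6179 = 303.5100 − 270.9788 = 32.5312

$32.53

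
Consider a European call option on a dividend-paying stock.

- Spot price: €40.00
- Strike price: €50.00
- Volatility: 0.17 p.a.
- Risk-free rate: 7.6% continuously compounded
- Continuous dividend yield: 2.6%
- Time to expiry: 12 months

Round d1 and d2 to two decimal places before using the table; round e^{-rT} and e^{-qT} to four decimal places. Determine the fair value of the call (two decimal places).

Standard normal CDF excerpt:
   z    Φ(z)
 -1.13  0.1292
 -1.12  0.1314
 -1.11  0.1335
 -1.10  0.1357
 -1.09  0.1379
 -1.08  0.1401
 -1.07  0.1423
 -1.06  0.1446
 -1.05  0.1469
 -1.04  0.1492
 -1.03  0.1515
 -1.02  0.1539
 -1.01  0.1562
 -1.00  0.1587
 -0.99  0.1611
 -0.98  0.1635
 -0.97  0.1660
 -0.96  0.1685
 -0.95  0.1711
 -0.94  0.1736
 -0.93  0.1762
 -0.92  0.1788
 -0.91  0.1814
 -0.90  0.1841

€0.58

σ√T = 0.17·√1 = 0.1700
d₁ = [ln(40/50) + (0.076 − 0.026 + 0.17²/2)·1] / 0.1700 = [-0.2231 + 0.0645] / 0.1700 = -0.9335 → -0.93
d₂ = d₁ − σ√T = -0.9335 − 0.1700 = -1.1035 → -1.10
exp(−qT) = exp(−0.026·1) = 0.9743;  exp(−rT) = exp(−0.076·1) = 0.9268
N(d₁) = N(-0.93) = 0.1762;  N(d₂) = N(-1.10) = 0.1357
C = 40·0.9743·0.1762 − 50·0.9268·0.1357 = 6.8669 − 6.2883 = 0.5785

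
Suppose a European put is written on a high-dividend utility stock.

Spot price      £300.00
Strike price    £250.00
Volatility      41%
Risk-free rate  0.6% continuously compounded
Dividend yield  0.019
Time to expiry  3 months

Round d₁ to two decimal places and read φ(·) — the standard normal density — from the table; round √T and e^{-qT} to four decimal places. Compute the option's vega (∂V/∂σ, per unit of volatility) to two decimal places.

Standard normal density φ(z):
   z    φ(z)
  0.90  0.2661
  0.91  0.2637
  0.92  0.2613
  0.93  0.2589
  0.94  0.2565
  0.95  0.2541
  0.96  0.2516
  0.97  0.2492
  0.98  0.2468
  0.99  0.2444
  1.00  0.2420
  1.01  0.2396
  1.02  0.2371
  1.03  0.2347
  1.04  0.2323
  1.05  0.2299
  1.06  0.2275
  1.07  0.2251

36.85

σ√T = 0.41·√0.25 = 0.2050
d₁ = [ln(300/250) + (0.006 − 0.019 + ½·0.41²)·0.25] / (σ√T) = (0.1823 + 0.0178) / 0.2050 = 0.9760 which rounds to 0.98
√T = √0.25 = 0.5000
φ(d₁) = φ(0.98) = 0.2468
e^(−qT) = e^(−0.019·0.25) = 0.9953
vega = S·e^(−qT)·φ(d₁)·√T = 300·0.9953·0.2468·0.5000 = 36.8460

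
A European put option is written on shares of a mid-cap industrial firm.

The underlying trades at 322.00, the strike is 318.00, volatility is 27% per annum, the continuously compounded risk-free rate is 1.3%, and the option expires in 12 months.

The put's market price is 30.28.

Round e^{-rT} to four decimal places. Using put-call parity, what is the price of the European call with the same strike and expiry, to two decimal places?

38.38

e^(−rT) = e^(−0.013·1) = 0.9871
Put-call parity: C − P = S − K·e^(−rT) = 322 − 318·0.9871 = 322 − 313.8978 = 8.1022
C = P + (C − P) = 30.28 + (8.1022) = 38.3822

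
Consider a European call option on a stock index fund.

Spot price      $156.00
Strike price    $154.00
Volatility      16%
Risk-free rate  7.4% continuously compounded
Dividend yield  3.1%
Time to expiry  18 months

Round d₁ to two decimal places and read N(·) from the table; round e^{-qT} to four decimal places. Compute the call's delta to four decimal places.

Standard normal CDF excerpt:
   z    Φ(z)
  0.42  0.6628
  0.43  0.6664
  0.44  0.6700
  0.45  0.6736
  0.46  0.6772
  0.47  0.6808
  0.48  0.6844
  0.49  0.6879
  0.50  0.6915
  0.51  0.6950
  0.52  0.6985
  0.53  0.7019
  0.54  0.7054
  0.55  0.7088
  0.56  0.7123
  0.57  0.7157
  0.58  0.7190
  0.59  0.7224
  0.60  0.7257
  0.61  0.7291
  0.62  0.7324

0.6567

σ√T = 0.16·√1.5 = 0.1960
d₁ = [ln(156/154) + (0.074 − 0.031 + 0.16²/2)·1.5] / 0.1960 = [0.0129 + 0.0837] / 0.1960 = 0.4930 → 0.49
N(d₁) = N(0.49) = 0.6879
Δ_call = e^(−qT)·N(d₁) = 0.9546·0.6879 = 0.6567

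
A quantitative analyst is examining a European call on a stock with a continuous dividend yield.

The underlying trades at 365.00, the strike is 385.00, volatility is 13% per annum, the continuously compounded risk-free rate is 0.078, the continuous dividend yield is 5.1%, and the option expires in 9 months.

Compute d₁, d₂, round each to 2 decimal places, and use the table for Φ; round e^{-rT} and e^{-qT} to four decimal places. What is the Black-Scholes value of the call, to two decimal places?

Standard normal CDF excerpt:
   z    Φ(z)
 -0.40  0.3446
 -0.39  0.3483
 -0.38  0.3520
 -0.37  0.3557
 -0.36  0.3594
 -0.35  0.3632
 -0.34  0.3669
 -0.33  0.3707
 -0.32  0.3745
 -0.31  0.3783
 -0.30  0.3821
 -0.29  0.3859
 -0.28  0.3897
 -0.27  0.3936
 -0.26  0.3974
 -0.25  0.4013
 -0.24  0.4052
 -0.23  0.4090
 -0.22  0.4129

10.46

T = 0.75;  σ√T = 0.1126
ln(S/K) + (r − q + σ²/2)T = ln(365/385) + (0.078 − 0.051 + 0.13²/2)·0.75 = -0.0533 + 0.0266 = -0.0268
d₁ = -0.0268 / 0.1126 = -0.2377 ≈ -0.24
d₂ = d₁ − σ√T = -0.2377 − 0.1126 = -0.3503 ≈ -0.35
e^(−qT) = e^(−0.051·0.75) = 0.9625;  e^(−rT) = e^(−0.078·0.75) = 0.9432
N(d₁) = N(-0.24) = 0.4052;  N(d₂) = N(-0.35) = 0.3632
C = 365·0.9625·0.4052 − 385·0.9432·0.3632 = 142.3518 − 131.8895 = 10.4623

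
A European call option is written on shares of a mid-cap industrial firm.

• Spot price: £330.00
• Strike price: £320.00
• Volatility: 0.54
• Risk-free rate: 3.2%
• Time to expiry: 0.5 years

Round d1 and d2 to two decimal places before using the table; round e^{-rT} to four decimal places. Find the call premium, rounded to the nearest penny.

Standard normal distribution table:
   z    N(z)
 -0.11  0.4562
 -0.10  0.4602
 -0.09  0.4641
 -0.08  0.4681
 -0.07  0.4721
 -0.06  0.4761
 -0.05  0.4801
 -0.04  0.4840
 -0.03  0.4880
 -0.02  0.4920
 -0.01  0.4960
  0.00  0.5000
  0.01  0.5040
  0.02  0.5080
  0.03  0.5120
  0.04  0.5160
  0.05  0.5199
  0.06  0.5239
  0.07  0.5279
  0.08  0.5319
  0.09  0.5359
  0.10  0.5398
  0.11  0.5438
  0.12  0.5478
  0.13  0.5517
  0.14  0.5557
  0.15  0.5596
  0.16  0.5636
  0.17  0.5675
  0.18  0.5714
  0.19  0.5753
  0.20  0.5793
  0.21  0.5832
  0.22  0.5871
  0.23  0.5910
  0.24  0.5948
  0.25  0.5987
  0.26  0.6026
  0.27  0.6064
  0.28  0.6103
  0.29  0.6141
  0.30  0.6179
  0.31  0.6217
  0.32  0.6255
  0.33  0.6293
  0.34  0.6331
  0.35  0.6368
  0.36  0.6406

£56.49

σ√T = 0.54·√0.5 = 0.3818
d₁ = [ln(330/320) + (0.032 + ½·0.54²)·0.5] / (σ√T) = (0.0308 + 0.0889) / 0.3818 = 0.3134 which rounds to 0.31
d₂ = 0.3134 − 0.3818 = -0.0684 which rounds to -0.07
exp(−rT) = exp(−0.032·0.5) = 0.9841
C = 330·N(0.31) − 320·0.9841·N(-0.07) = 330·0.6217 − 320·0.9841·0.4721 = 205.1610 − 148.6700 = 56.4910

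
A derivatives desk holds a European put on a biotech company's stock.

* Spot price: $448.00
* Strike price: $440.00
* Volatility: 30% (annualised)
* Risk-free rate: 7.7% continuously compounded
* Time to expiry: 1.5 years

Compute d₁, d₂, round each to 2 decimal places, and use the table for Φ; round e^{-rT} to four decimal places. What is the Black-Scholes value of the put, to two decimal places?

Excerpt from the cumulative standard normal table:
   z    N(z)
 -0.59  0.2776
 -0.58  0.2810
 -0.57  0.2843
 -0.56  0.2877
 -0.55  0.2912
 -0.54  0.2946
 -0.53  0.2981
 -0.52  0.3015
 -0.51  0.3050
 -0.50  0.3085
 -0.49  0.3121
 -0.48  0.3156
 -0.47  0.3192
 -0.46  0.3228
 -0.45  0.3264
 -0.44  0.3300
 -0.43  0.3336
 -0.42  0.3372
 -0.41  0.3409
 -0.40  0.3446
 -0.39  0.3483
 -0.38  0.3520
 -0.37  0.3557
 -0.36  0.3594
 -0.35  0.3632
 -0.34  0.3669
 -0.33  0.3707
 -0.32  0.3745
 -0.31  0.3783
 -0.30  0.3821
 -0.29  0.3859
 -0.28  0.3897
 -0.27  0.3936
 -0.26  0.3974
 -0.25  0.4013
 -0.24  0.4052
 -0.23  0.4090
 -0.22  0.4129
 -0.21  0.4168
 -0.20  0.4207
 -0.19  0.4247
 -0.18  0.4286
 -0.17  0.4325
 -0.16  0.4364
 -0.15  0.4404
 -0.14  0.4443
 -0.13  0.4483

T = 1.5;  σ√T = 0.3674
d₁ = [ln(448/440) + (0.077 + 0.3²/2)·1.5] / 0.3674 = [0.0180 + 0.1830] / 0.3674 = 0.5471 ⇒ 0.55
d₂ = d₁ − σ√T = 0.5471 − 0.3674 = 0.1797 ⇒ 0.18
e^(−rT) = e^(−0.077·1.5) = 0.8909
N(−d₂) = N(-0.18) = 0.4286;  N(−d₁) = N(-0.55) = 0.2912
P = 440·0.8909·0.4286 − 448·0.2912 = 168.0095 − 130.4576 = 37.5519

$37.55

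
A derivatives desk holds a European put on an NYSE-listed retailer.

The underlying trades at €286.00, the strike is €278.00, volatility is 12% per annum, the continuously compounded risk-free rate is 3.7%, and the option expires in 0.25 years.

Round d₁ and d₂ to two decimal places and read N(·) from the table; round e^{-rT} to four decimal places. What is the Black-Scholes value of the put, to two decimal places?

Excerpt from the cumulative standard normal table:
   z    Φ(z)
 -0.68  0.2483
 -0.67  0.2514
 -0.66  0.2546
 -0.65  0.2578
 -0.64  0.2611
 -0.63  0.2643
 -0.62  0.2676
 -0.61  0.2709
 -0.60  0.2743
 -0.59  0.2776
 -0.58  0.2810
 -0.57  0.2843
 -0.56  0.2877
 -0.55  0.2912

€2.74

σ√T = 0.12 × 0.5000 = 0.0600
d₁ = [ln(286/278) + (0.037 + 0.12²/2)·0.25] / 0.0600 = [0.0284 + 0.0110] / 0.0600 = 0.6570 → 0.66
d₂ = d₁ − σ√T = 0.6570 − 0.0600 = 0.5970 → 0.60
e^(−rT) = e^(−0.037·0.25) = 0.9908
P = 278·0.9908·N(-0.60) − 286·N(-0.66) = 278·0.9908·0.2743 − 286·0.2546 = 75.5539 − 72.8156 = 2.7383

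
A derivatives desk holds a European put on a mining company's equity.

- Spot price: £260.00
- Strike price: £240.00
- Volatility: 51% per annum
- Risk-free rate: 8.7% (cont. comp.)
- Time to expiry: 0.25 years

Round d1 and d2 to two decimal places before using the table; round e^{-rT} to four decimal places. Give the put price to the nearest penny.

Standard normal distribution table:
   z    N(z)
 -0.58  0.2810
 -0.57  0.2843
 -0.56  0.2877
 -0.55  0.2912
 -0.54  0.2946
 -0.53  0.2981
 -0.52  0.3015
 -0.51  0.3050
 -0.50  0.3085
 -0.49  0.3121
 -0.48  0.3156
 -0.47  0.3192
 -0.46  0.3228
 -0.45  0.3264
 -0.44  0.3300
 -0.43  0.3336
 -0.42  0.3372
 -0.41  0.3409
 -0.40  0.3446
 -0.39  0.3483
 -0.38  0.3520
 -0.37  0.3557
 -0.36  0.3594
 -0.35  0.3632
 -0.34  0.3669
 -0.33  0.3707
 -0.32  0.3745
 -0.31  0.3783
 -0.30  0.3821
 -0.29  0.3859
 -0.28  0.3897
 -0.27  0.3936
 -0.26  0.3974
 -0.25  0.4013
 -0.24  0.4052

T = 0.25;  σ√T = 0.2550
d₁ = [ln(260/240) + (0.087 + 0.51²/2)·0.25] / 0.2550 = [0.0800 + 0.0543] / 0.2550 = 0.5267 ≈ 0.53
d₂ = d₁ − σ√T = 0.5267 − 0.2550 = 0.2717 ≈ 0.27
exp(−rT) = exp(−0.087·0.25) = 0.9785
P = 240·0.9785·N(-0.27) − 260·N(-0.53) = 240·0.9785·0.3936 − 260·0.2981 = 92.4330 − 77.5060 = 14.9270

£14.93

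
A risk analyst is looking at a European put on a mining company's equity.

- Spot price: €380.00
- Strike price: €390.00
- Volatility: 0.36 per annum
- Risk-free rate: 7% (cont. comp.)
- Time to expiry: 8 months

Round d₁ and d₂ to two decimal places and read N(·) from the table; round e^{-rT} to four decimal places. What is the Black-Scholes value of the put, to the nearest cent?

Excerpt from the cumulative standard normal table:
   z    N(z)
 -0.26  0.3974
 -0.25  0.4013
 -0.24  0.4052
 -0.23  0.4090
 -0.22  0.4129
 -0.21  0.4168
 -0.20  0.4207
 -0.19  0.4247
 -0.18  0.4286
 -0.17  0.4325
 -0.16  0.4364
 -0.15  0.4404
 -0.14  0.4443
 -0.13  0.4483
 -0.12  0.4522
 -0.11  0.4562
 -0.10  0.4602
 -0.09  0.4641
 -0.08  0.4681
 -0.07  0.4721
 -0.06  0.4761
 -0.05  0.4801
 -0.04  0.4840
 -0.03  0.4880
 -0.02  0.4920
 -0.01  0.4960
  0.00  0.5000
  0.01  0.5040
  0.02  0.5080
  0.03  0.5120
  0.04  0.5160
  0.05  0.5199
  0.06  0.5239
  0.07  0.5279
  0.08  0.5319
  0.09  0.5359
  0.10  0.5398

σ√T = 0.36 × 0.8165 = 0.2939
d₁ = [ln(380/390) + (0.07 + 0.36²/2)·0.6667] / 0.2939 = [-0.0260 + 0.0899] / 0.2939 = 0.2174 ⇒ 0.22
d₂ = d₁ − σ√T = 0.2174 − 0.2939 = -0.0766 ⇒ -0.08
e^(−rT) = e^(−0.07·0.6667) = 0.9544
N(−d₂) = N(0.08) = 0.5319;  N(−d₁) = N(-0.22) = 0.4129
P = 390·0.9544·0.5319 − 380·0.4129 = 197.9817 − 156.9020 = 41.0797

€41.08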